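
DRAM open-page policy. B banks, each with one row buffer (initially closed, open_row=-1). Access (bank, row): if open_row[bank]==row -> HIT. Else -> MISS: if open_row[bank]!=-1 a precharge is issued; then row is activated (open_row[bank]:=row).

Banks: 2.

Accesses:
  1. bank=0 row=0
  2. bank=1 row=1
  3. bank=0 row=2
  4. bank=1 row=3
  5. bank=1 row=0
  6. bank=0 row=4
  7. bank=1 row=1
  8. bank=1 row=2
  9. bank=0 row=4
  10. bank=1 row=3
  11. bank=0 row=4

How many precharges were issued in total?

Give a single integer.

Answer: 7

Derivation:
Acc 1: bank0 row0 -> MISS (open row0); precharges=0
Acc 2: bank1 row1 -> MISS (open row1); precharges=0
Acc 3: bank0 row2 -> MISS (open row2); precharges=1
Acc 4: bank1 row3 -> MISS (open row3); precharges=2
Acc 5: bank1 row0 -> MISS (open row0); precharges=3
Acc 6: bank0 row4 -> MISS (open row4); precharges=4
Acc 7: bank1 row1 -> MISS (open row1); precharges=5
Acc 8: bank1 row2 -> MISS (open row2); precharges=6
Acc 9: bank0 row4 -> HIT
Acc 10: bank1 row3 -> MISS (open row3); precharges=7
Acc 11: bank0 row4 -> HIT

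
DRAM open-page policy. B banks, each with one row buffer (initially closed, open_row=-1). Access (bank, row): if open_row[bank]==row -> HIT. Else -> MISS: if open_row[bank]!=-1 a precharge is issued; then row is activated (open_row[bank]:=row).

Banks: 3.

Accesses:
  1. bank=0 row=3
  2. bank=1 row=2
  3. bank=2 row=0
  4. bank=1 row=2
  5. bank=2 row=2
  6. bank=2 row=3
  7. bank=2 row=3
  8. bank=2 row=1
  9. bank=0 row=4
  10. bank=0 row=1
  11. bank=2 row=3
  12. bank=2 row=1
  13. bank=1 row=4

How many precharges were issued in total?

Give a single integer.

Answer: 8

Derivation:
Acc 1: bank0 row3 -> MISS (open row3); precharges=0
Acc 2: bank1 row2 -> MISS (open row2); precharges=0
Acc 3: bank2 row0 -> MISS (open row0); precharges=0
Acc 4: bank1 row2 -> HIT
Acc 5: bank2 row2 -> MISS (open row2); precharges=1
Acc 6: bank2 row3 -> MISS (open row3); precharges=2
Acc 7: bank2 row3 -> HIT
Acc 8: bank2 row1 -> MISS (open row1); precharges=3
Acc 9: bank0 row4 -> MISS (open row4); precharges=4
Acc 10: bank0 row1 -> MISS (open row1); precharges=5
Acc 11: bank2 row3 -> MISS (open row3); precharges=6
Acc 12: bank2 row1 -> MISS (open row1); precharges=7
Acc 13: bank1 row4 -> MISS (open row4); precharges=8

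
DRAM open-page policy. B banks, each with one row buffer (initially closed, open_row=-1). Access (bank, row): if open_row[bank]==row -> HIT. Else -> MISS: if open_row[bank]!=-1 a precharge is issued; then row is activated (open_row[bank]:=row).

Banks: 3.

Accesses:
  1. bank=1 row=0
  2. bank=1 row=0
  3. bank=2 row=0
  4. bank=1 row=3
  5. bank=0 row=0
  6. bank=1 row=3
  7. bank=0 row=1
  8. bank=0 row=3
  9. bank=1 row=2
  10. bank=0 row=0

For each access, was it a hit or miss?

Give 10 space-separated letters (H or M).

Answer: M H M M M H M M M M

Derivation:
Acc 1: bank1 row0 -> MISS (open row0); precharges=0
Acc 2: bank1 row0 -> HIT
Acc 3: bank2 row0 -> MISS (open row0); precharges=0
Acc 4: bank1 row3 -> MISS (open row3); precharges=1
Acc 5: bank0 row0 -> MISS (open row0); precharges=1
Acc 6: bank1 row3 -> HIT
Acc 7: bank0 row1 -> MISS (open row1); precharges=2
Acc 8: bank0 row3 -> MISS (open row3); precharges=3
Acc 9: bank1 row2 -> MISS (open row2); precharges=4
Acc 10: bank0 row0 -> MISS (open row0); precharges=5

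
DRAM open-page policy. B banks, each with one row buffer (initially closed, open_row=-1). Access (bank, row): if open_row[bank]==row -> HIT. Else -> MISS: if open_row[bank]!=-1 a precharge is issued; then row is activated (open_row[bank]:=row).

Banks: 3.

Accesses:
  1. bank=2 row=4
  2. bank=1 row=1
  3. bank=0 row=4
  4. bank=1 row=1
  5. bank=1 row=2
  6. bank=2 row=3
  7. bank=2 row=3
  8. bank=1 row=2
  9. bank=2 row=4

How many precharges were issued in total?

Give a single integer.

Answer: 3

Derivation:
Acc 1: bank2 row4 -> MISS (open row4); precharges=0
Acc 2: bank1 row1 -> MISS (open row1); precharges=0
Acc 3: bank0 row4 -> MISS (open row4); precharges=0
Acc 4: bank1 row1 -> HIT
Acc 5: bank1 row2 -> MISS (open row2); precharges=1
Acc 6: bank2 row3 -> MISS (open row3); precharges=2
Acc 7: bank2 row3 -> HIT
Acc 8: bank1 row2 -> HIT
Acc 9: bank2 row4 -> MISS (open row4); precharges=3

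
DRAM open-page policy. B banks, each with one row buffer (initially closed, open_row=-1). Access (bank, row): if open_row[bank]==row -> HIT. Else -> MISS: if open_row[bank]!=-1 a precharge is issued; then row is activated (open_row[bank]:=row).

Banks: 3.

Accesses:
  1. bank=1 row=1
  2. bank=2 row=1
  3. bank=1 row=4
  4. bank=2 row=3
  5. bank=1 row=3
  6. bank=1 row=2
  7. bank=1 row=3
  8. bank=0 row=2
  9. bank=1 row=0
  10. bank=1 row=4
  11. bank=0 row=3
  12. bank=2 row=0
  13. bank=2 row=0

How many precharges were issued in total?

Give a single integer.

Acc 1: bank1 row1 -> MISS (open row1); precharges=0
Acc 2: bank2 row1 -> MISS (open row1); precharges=0
Acc 3: bank1 row4 -> MISS (open row4); precharges=1
Acc 4: bank2 row3 -> MISS (open row3); precharges=2
Acc 5: bank1 row3 -> MISS (open row3); precharges=3
Acc 6: bank1 row2 -> MISS (open row2); precharges=4
Acc 7: bank1 row3 -> MISS (open row3); precharges=5
Acc 8: bank0 row2 -> MISS (open row2); precharges=5
Acc 9: bank1 row0 -> MISS (open row0); precharges=6
Acc 10: bank1 row4 -> MISS (open row4); precharges=7
Acc 11: bank0 row3 -> MISS (open row3); precharges=8
Acc 12: bank2 row0 -> MISS (open row0); precharges=9
Acc 13: bank2 row0 -> HIT

Answer: 9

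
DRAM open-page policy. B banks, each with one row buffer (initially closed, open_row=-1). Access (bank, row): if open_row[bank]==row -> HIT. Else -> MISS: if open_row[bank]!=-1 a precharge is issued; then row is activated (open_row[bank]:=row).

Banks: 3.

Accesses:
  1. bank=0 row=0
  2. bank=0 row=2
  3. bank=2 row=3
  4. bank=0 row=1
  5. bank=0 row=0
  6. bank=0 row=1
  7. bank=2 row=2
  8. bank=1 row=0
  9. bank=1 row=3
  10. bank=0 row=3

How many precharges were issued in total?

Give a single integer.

Acc 1: bank0 row0 -> MISS (open row0); precharges=0
Acc 2: bank0 row2 -> MISS (open row2); precharges=1
Acc 3: bank2 row3 -> MISS (open row3); precharges=1
Acc 4: bank0 row1 -> MISS (open row1); precharges=2
Acc 5: bank0 row0 -> MISS (open row0); precharges=3
Acc 6: bank0 row1 -> MISS (open row1); precharges=4
Acc 7: bank2 row2 -> MISS (open row2); precharges=5
Acc 8: bank1 row0 -> MISS (open row0); precharges=5
Acc 9: bank1 row3 -> MISS (open row3); precharges=6
Acc 10: bank0 row3 -> MISS (open row3); precharges=7

Answer: 7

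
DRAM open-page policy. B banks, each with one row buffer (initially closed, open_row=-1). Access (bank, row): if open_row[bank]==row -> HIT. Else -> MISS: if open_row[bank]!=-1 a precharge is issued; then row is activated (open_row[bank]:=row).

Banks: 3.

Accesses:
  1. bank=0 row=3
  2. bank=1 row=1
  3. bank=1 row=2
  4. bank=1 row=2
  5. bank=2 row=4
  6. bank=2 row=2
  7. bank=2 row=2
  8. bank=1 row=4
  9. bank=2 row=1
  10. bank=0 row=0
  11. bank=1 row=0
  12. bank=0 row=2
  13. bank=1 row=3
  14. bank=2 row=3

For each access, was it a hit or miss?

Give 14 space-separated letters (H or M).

Answer: M M M H M M H M M M M M M M

Derivation:
Acc 1: bank0 row3 -> MISS (open row3); precharges=0
Acc 2: bank1 row1 -> MISS (open row1); precharges=0
Acc 3: bank1 row2 -> MISS (open row2); precharges=1
Acc 4: bank1 row2 -> HIT
Acc 5: bank2 row4 -> MISS (open row4); precharges=1
Acc 6: bank2 row2 -> MISS (open row2); precharges=2
Acc 7: bank2 row2 -> HIT
Acc 8: bank1 row4 -> MISS (open row4); precharges=3
Acc 9: bank2 row1 -> MISS (open row1); precharges=4
Acc 10: bank0 row0 -> MISS (open row0); precharges=5
Acc 11: bank1 row0 -> MISS (open row0); precharges=6
Acc 12: bank0 row2 -> MISS (open row2); precharges=7
Acc 13: bank1 row3 -> MISS (open row3); precharges=8
Acc 14: bank2 row3 -> MISS (open row3); precharges=9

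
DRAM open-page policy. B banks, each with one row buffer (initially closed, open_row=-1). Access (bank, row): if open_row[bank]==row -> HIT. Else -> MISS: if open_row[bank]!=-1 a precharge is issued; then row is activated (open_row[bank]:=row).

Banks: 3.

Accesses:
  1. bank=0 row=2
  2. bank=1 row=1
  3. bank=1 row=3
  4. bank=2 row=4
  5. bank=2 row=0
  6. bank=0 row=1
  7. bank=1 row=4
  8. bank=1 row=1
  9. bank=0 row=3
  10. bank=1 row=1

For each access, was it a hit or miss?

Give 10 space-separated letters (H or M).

Acc 1: bank0 row2 -> MISS (open row2); precharges=0
Acc 2: bank1 row1 -> MISS (open row1); precharges=0
Acc 3: bank1 row3 -> MISS (open row3); precharges=1
Acc 4: bank2 row4 -> MISS (open row4); precharges=1
Acc 5: bank2 row0 -> MISS (open row0); precharges=2
Acc 6: bank0 row1 -> MISS (open row1); precharges=3
Acc 7: bank1 row4 -> MISS (open row4); precharges=4
Acc 8: bank1 row1 -> MISS (open row1); precharges=5
Acc 9: bank0 row3 -> MISS (open row3); precharges=6
Acc 10: bank1 row1 -> HIT

Answer: M M M M M M M M M H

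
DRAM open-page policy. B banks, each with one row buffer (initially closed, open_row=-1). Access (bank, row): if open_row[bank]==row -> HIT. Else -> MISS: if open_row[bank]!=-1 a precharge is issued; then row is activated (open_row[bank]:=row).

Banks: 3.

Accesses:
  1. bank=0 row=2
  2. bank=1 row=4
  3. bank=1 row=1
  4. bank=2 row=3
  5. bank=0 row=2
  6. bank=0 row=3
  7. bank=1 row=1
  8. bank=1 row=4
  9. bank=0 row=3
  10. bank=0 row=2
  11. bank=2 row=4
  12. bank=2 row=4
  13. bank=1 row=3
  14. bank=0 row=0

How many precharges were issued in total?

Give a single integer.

Answer: 7

Derivation:
Acc 1: bank0 row2 -> MISS (open row2); precharges=0
Acc 2: bank1 row4 -> MISS (open row4); precharges=0
Acc 3: bank1 row1 -> MISS (open row1); precharges=1
Acc 4: bank2 row3 -> MISS (open row3); precharges=1
Acc 5: bank0 row2 -> HIT
Acc 6: bank0 row3 -> MISS (open row3); precharges=2
Acc 7: bank1 row1 -> HIT
Acc 8: bank1 row4 -> MISS (open row4); precharges=3
Acc 9: bank0 row3 -> HIT
Acc 10: bank0 row2 -> MISS (open row2); precharges=4
Acc 11: bank2 row4 -> MISS (open row4); precharges=5
Acc 12: bank2 row4 -> HIT
Acc 13: bank1 row3 -> MISS (open row3); precharges=6
Acc 14: bank0 row0 -> MISS (open row0); precharges=7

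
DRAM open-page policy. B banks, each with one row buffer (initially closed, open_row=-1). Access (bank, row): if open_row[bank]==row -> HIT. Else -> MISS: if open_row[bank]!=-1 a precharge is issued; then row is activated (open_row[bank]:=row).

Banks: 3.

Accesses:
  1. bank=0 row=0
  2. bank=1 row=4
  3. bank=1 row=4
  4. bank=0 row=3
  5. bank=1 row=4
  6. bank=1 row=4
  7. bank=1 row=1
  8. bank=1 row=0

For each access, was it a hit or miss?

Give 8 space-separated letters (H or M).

Answer: M M H M H H M M

Derivation:
Acc 1: bank0 row0 -> MISS (open row0); precharges=0
Acc 2: bank1 row4 -> MISS (open row4); precharges=0
Acc 3: bank1 row4 -> HIT
Acc 4: bank0 row3 -> MISS (open row3); precharges=1
Acc 5: bank1 row4 -> HIT
Acc 6: bank1 row4 -> HIT
Acc 7: bank1 row1 -> MISS (open row1); precharges=2
Acc 8: bank1 row0 -> MISS (open row0); precharges=3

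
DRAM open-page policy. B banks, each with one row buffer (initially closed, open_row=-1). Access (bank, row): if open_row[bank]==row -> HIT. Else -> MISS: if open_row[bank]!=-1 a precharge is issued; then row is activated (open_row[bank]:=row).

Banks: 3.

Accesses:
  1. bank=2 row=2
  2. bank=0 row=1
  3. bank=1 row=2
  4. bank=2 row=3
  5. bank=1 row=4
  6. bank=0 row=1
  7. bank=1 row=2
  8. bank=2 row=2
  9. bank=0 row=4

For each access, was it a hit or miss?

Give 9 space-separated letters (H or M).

Acc 1: bank2 row2 -> MISS (open row2); precharges=0
Acc 2: bank0 row1 -> MISS (open row1); precharges=0
Acc 3: bank1 row2 -> MISS (open row2); precharges=0
Acc 4: bank2 row3 -> MISS (open row3); precharges=1
Acc 5: bank1 row4 -> MISS (open row4); precharges=2
Acc 6: bank0 row1 -> HIT
Acc 7: bank1 row2 -> MISS (open row2); precharges=3
Acc 8: bank2 row2 -> MISS (open row2); precharges=4
Acc 9: bank0 row4 -> MISS (open row4); precharges=5

Answer: M M M M M H M M M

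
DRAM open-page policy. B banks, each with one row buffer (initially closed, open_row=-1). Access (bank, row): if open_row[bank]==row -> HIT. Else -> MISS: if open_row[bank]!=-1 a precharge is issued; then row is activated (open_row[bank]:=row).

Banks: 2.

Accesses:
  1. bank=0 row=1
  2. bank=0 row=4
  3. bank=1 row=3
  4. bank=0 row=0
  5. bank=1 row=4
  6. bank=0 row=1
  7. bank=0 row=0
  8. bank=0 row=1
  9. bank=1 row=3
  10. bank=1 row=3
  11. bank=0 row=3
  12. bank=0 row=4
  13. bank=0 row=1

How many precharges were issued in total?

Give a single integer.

Acc 1: bank0 row1 -> MISS (open row1); precharges=0
Acc 2: bank0 row4 -> MISS (open row4); precharges=1
Acc 3: bank1 row3 -> MISS (open row3); precharges=1
Acc 4: bank0 row0 -> MISS (open row0); precharges=2
Acc 5: bank1 row4 -> MISS (open row4); precharges=3
Acc 6: bank0 row1 -> MISS (open row1); precharges=4
Acc 7: bank0 row0 -> MISS (open row0); precharges=5
Acc 8: bank0 row1 -> MISS (open row1); precharges=6
Acc 9: bank1 row3 -> MISS (open row3); precharges=7
Acc 10: bank1 row3 -> HIT
Acc 11: bank0 row3 -> MISS (open row3); precharges=8
Acc 12: bank0 row4 -> MISS (open row4); precharges=9
Acc 13: bank0 row1 -> MISS (open row1); precharges=10

Answer: 10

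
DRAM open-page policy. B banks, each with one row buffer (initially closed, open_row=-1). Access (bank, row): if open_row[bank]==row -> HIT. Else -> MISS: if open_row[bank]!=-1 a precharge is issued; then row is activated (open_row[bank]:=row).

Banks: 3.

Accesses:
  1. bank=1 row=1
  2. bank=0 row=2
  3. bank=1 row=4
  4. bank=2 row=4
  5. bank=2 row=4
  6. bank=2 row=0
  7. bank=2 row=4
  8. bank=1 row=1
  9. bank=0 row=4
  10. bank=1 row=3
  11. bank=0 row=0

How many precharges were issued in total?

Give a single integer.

Acc 1: bank1 row1 -> MISS (open row1); precharges=0
Acc 2: bank0 row2 -> MISS (open row2); precharges=0
Acc 3: bank1 row4 -> MISS (open row4); precharges=1
Acc 4: bank2 row4 -> MISS (open row4); precharges=1
Acc 5: bank2 row4 -> HIT
Acc 6: bank2 row0 -> MISS (open row0); precharges=2
Acc 7: bank2 row4 -> MISS (open row4); precharges=3
Acc 8: bank1 row1 -> MISS (open row1); precharges=4
Acc 9: bank0 row4 -> MISS (open row4); precharges=5
Acc 10: bank1 row3 -> MISS (open row3); precharges=6
Acc 11: bank0 row0 -> MISS (open row0); precharges=7

Answer: 7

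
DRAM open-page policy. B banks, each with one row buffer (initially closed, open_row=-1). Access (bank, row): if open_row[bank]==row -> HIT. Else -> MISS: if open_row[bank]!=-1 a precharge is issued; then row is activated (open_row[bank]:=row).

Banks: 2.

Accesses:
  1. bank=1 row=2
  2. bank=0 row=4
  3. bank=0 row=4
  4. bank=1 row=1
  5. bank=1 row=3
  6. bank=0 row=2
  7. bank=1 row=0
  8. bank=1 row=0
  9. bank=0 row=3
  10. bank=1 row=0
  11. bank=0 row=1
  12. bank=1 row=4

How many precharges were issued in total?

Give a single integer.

Acc 1: bank1 row2 -> MISS (open row2); precharges=0
Acc 2: bank0 row4 -> MISS (open row4); precharges=0
Acc 3: bank0 row4 -> HIT
Acc 4: bank1 row1 -> MISS (open row1); precharges=1
Acc 5: bank1 row3 -> MISS (open row3); precharges=2
Acc 6: bank0 row2 -> MISS (open row2); precharges=3
Acc 7: bank1 row0 -> MISS (open row0); precharges=4
Acc 8: bank1 row0 -> HIT
Acc 9: bank0 row3 -> MISS (open row3); precharges=5
Acc 10: bank1 row0 -> HIT
Acc 11: bank0 row1 -> MISS (open row1); precharges=6
Acc 12: bank1 row4 -> MISS (open row4); precharges=7

Answer: 7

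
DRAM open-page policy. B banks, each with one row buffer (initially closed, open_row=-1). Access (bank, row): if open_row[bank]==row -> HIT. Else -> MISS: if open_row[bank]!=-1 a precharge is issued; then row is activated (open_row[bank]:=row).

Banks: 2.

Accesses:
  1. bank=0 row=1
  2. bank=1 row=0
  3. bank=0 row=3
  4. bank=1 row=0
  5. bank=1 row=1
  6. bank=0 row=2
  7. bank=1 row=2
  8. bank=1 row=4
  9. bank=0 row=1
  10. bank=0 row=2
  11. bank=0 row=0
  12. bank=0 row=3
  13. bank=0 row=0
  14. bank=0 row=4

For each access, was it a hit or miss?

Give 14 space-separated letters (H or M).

Acc 1: bank0 row1 -> MISS (open row1); precharges=0
Acc 2: bank1 row0 -> MISS (open row0); precharges=0
Acc 3: bank0 row3 -> MISS (open row3); precharges=1
Acc 4: bank1 row0 -> HIT
Acc 5: bank1 row1 -> MISS (open row1); precharges=2
Acc 6: bank0 row2 -> MISS (open row2); precharges=3
Acc 7: bank1 row2 -> MISS (open row2); precharges=4
Acc 8: bank1 row4 -> MISS (open row4); precharges=5
Acc 9: bank0 row1 -> MISS (open row1); precharges=6
Acc 10: bank0 row2 -> MISS (open row2); precharges=7
Acc 11: bank0 row0 -> MISS (open row0); precharges=8
Acc 12: bank0 row3 -> MISS (open row3); precharges=9
Acc 13: bank0 row0 -> MISS (open row0); precharges=10
Acc 14: bank0 row4 -> MISS (open row4); precharges=11

Answer: M M M H M M M M M M M M M M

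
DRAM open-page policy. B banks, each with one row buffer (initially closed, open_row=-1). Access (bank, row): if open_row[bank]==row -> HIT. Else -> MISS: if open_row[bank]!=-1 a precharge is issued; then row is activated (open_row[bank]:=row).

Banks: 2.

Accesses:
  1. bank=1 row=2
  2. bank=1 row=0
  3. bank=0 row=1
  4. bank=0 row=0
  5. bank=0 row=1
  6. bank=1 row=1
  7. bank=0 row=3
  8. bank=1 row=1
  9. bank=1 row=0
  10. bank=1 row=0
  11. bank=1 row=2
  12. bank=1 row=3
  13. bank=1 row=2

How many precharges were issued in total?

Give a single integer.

Acc 1: bank1 row2 -> MISS (open row2); precharges=0
Acc 2: bank1 row0 -> MISS (open row0); precharges=1
Acc 3: bank0 row1 -> MISS (open row1); precharges=1
Acc 4: bank0 row0 -> MISS (open row0); precharges=2
Acc 5: bank0 row1 -> MISS (open row1); precharges=3
Acc 6: bank1 row1 -> MISS (open row1); precharges=4
Acc 7: bank0 row3 -> MISS (open row3); precharges=5
Acc 8: bank1 row1 -> HIT
Acc 9: bank1 row0 -> MISS (open row0); precharges=6
Acc 10: bank1 row0 -> HIT
Acc 11: bank1 row2 -> MISS (open row2); precharges=7
Acc 12: bank1 row3 -> MISS (open row3); precharges=8
Acc 13: bank1 row2 -> MISS (open row2); precharges=9

Answer: 9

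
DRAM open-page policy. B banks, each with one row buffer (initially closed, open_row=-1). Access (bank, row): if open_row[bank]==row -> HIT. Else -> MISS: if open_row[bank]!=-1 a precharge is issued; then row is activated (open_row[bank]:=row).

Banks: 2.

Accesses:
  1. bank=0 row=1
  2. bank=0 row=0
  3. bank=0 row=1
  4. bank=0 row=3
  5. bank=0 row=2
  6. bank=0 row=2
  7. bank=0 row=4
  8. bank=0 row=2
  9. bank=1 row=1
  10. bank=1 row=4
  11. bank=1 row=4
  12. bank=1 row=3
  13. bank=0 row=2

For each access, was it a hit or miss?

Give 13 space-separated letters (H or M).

Acc 1: bank0 row1 -> MISS (open row1); precharges=0
Acc 2: bank0 row0 -> MISS (open row0); precharges=1
Acc 3: bank0 row1 -> MISS (open row1); precharges=2
Acc 4: bank0 row3 -> MISS (open row3); precharges=3
Acc 5: bank0 row2 -> MISS (open row2); precharges=4
Acc 6: bank0 row2 -> HIT
Acc 7: bank0 row4 -> MISS (open row4); precharges=5
Acc 8: bank0 row2 -> MISS (open row2); precharges=6
Acc 9: bank1 row1 -> MISS (open row1); precharges=6
Acc 10: bank1 row4 -> MISS (open row4); precharges=7
Acc 11: bank1 row4 -> HIT
Acc 12: bank1 row3 -> MISS (open row3); precharges=8
Acc 13: bank0 row2 -> HIT

Answer: M M M M M H M M M M H M H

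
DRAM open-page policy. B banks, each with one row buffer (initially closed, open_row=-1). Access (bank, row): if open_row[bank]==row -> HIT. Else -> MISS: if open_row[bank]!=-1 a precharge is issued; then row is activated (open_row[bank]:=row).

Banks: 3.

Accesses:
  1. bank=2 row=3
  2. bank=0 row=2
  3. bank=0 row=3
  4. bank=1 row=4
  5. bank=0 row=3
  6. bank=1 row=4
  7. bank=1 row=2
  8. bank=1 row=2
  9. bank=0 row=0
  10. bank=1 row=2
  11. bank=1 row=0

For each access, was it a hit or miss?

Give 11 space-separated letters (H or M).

Acc 1: bank2 row3 -> MISS (open row3); precharges=0
Acc 2: bank0 row2 -> MISS (open row2); precharges=0
Acc 3: bank0 row3 -> MISS (open row3); precharges=1
Acc 4: bank1 row4 -> MISS (open row4); precharges=1
Acc 5: bank0 row3 -> HIT
Acc 6: bank1 row4 -> HIT
Acc 7: bank1 row2 -> MISS (open row2); precharges=2
Acc 8: bank1 row2 -> HIT
Acc 9: bank0 row0 -> MISS (open row0); precharges=3
Acc 10: bank1 row2 -> HIT
Acc 11: bank1 row0 -> MISS (open row0); precharges=4

Answer: M M M M H H M H M H M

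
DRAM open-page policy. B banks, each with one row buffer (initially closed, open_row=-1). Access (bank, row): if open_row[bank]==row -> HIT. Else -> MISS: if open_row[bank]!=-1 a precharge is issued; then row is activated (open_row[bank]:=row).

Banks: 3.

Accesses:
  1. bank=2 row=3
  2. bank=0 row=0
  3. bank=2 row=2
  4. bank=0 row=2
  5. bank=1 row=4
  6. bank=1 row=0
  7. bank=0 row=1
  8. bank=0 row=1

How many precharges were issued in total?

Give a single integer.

Answer: 4

Derivation:
Acc 1: bank2 row3 -> MISS (open row3); precharges=0
Acc 2: bank0 row0 -> MISS (open row0); precharges=0
Acc 3: bank2 row2 -> MISS (open row2); precharges=1
Acc 4: bank0 row2 -> MISS (open row2); precharges=2
Acc 5: bank1 row4 -> MISS (open row4); precharges=2
Acc 6: bank1 row0 -> MISS (open row0); precharges=3
Acc 7: bank0 row1 -> MISS (open row1); precharges=4
Acc 8: bank0 row1 -> HIT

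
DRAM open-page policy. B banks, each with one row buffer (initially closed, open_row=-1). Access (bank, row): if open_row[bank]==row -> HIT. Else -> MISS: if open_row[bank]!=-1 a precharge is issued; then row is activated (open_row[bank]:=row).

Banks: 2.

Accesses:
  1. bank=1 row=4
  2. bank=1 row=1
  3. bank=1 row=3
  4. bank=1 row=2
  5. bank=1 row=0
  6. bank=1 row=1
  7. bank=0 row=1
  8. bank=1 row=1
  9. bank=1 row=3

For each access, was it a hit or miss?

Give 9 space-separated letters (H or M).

Answer: M M M M M M M H M

Derivation:
Acc 1: bank1 row4 -> MISS (open row4); precharges=0
Acc 2: bank1 row1 -> MISS (open row1); precharges=1
Acc 3: bank1 row3 -> MISS (open row3); precharges=2
Acc 4: bank1 row2 -> MISS (open row2); precharges=3
Acc 5: bank1 row0 -> MISS (open row0); precharges=4
Acc 6: bank1 row1 -> MISS (open row1); precharges=5
Acc 7: bank0 row1 -> MISS (open row1); precharges=5
Acc 8: bank1 row1 -> HIT
Acc 9: bank1 row3 -> MISS (open row3); precharges=6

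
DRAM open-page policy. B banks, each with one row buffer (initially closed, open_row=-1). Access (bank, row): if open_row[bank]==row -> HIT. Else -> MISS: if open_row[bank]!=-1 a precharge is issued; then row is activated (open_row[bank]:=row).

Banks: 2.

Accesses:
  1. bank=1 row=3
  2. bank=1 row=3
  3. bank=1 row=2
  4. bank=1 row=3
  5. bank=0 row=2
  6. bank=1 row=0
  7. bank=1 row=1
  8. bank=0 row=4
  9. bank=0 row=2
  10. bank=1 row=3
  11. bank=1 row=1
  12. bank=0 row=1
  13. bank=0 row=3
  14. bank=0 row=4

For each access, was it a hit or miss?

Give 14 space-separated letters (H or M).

Answer: M H M M M M M M M M M M M M

Derivation:
Acc 1: bank1 row3 -> MISS (open row3); precharges=0
Acc 2: bank1 row3 -> HIT
Acc 3: bank1 row2 -> MISS (open row2); precharges=1
Acc 4: bank1 row3 -> MISS (open row3); precharges=2
Acc 5: bank0 row2 -> MISS (open row2); precharges=2
Acc 6: bank1 row0 -> MISS (open row0); precharges=3
Acc 7: bank1 row1 -> MISS (open row1); precharges=4
Acc 8: bank0 row4 -> MISS (open row4); precharges=5
Acc 9: bank0 row2 -> MISS (open row2); precharges=6
Acc 10: bank1 row3 -> MISS (open row3); precharges=7
Acc 11: bank1 row1 -> MISS (open row1); precharges=8
Acc 12: bank0 row1 -> MISS (open row1); precharges=9
Acc 13: bank0 row3 -> MISS (open row3); precharges=10
Acc 14: bank0 row4 -> MISS (open row4); precharges=11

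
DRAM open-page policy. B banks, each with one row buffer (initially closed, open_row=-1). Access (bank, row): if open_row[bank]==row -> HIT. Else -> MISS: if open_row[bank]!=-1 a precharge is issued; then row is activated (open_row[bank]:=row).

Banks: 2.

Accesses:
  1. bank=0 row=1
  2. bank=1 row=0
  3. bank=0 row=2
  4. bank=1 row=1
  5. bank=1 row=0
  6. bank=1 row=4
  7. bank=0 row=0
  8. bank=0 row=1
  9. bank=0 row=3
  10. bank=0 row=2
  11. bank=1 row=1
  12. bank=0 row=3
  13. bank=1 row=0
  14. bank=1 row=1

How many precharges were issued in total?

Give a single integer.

Acc 1: bank0 row1 -> MISS (open row1); precharges=0
Acc 2: bank1 row0 -> MISS (open row0); precharges=0
Acc 3: bank0 row2 -> MISS (open row2); precharges=1
Acc 4: bank1 row1 -> MISS (open row1); precharges=2
Acc 5: bank1 row0 -> MISS (open row0); precharges=3
Acc 6: bank1 row4 -> MISS (open row4); precharges=4
Acc 7: bank0 row0 -> MISS (open row0); precharges=5
Acc 8: bank0 row1 -> MISS (open row1); precharges=6
Acc 9: bank0 row3 -> MISS (open row3); precharges=7
Acc 10: bank0 row2 -> MISS (open row2); precharges=8
Acc 11: bank1 row1 -> MISS (open row1); precharges=9
Acc 12: bank0 row3 -> MISS (open row3); precharges=10
Acc 13: bank1 row0 -> MISS (open row0); precharges=11
Acc 14: bank1 row1 -> MISS (open row1); precharges=12

Answer: 12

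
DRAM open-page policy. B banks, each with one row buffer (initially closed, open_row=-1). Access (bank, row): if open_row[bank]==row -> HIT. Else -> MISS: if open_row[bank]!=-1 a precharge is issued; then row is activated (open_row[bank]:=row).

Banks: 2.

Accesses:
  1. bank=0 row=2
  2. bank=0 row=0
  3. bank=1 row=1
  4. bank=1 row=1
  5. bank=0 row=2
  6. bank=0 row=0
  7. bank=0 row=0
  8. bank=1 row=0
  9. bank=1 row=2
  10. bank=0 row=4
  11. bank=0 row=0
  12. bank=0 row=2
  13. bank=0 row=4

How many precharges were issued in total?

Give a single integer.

Acc 1: bank0 row2 -> MISS (open row2); precharges=0
Acc 2: bank0 row0 -> MISS (open row0); precharges=1
Acc 3: bank1 row1 -> MISS (open row1); precharges=1
Acc 4: bank1 row1 -> HIT
Acc 5: bank0 row2 -> MISS (open row2); precharges=2
Acc 6: bank0 row0 -> MISS (open row0); precharges=3
Acc 7: bank0 row0 -> HIT
Acc 8: bank1 row0 -> MISS (open row0); precharges=4
Acc 9: bank1 row2 -> MISS (open row2); precharges=5
Acc 10: bank0 row4 -> MISS (open row4); precharges=6
Acc 11: bank0 row0 -> MISS (open row0); precharges=7
Acc 12: bank0 row2 -> MISS (open row2); precharges=8
Acc 13: bank0 row4 -> MISS (open row4); precharges=9

Answer: 9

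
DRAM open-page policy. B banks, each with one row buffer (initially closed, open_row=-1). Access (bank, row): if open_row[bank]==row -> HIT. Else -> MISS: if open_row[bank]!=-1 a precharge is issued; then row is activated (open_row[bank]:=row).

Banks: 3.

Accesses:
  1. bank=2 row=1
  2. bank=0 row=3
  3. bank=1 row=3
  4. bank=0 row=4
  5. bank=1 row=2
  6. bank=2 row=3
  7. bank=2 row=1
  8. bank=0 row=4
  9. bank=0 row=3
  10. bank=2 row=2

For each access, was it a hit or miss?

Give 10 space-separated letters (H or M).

Acc 1: bank2 row1 -> MISS (open row1); precharges=0
Acc 2: bank0 row3 -> MISS (open row3); precharges=0
Acc 3: bank1 row3 -> MISS (open row3); precharges=0
Acc 4: bank0 row4 -> MISS (open row4); precharges=1
Acc 5: bank1 row2 -> MISS (open row2); precharges=2
Acc 6: bank2 row3 -> MISS (open row3); precharges=3
Acc 7: bank2 row1 -> MISS (open row1); precharges=4
Acc 8: bank0 row4 -> HIT
Acc 9: bank0 row3 -> MISS (open row3); precharges=5
Acc 10: bank2 row2 -> MISS (open row2); precharges=6

Answer: M M M M M M M H M M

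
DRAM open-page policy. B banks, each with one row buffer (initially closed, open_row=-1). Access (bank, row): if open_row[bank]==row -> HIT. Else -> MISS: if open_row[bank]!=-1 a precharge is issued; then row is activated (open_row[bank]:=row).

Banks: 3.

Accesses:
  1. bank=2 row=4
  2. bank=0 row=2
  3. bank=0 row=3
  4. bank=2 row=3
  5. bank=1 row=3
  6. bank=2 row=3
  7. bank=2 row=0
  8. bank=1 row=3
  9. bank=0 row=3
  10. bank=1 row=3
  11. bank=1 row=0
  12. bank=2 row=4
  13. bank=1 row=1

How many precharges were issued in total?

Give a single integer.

Acc 1: bank2 row4 -> MISS (open row4); precharges=0
Acc 2: bank0 row2 -> MISS (open row2); precharges=0
Acc 3: bank0 row3 -> MISS (open row3); precharges=1
Acc 4: bank2 row3 -> MISS (open row3); precharges=2
Acc 5: bank1 row3 -> MISS (open row3); precharges=2
Acc 6: bank2 row3 -> HIT
Acc 7: bank2 row0 -> MISS (open row0); precharges=3
Acc 8: bank1 row3 -> HIT
Acc 9: bank0 row3 -> HIT
Acc 10: bank1 row3 -> HIT
Acc 11: bank1 row0 -> MISS (open row0); precharges=4
Acc 12: bank2 row4 -> MISS (open row4); precharges=5
Acc 13: bank1 row1 -> MISS (open row1); precharges=6

Answer: 6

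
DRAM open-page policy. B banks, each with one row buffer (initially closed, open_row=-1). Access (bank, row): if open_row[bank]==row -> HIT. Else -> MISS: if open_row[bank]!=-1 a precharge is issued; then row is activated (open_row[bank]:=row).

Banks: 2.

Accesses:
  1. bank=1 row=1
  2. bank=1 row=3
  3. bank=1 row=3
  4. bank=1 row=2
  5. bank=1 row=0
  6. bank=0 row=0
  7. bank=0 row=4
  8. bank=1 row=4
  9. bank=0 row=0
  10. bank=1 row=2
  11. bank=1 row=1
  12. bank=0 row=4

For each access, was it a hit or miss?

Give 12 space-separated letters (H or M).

Acc 1: bank1 row1 -> MISS (open row1); precharges=0
Acc 2: bank1 row3 -> MISS (open row3); precharges=1
Acc 3: bank1 row3 -> HIT
Acc 4: bank1 row2 -> MISS (open row2); precharges=2
Acc 5: bank1 row0 -> MISS (open row0); precharges=3
Acc 6: bank0 row0 -> MISS (open row0); precharges=3
Acc 7: bank0 row4 -> MISS (open row4); precharges=4
Acc 8: bank1 row4 -> MISS (open row4); precharges=5
Acc 9: bank0 row0 -> MISS (open row0); precharges=6
Acc 10: bank1 row2 -> MISS (open row2); precharges=7
Acc 11: bank1 row1 -> MISS (open row1); precharges=8
Acc 12: bank0 row4 -> MISS (open row4); precharges=9

Answer: M M H M M M M M M M M M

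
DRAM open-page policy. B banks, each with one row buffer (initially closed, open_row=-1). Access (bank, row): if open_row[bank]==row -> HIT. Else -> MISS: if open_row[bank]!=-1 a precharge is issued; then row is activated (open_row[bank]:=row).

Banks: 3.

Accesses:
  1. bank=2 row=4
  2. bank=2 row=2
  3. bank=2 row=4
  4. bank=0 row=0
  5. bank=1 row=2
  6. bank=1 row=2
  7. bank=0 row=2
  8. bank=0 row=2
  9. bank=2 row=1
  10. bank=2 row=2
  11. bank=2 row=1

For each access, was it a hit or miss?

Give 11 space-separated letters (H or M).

Acc 1: bank2 row4 -> MISS (open row4); precharges=0
Acc 2: bank2 row2 -> MISS (open row2); precharges=1
Acc 3: bank2 row4 -> MISS (open row4); precharges=2
Acc 4: bank0 row0 -> MISS (open row0); precharges=2
Acc 5: bank1 row2 -> MISS (open row2); precharges=2
Acc 6: bank1 row2 -> HIT
Acc 7: bank0 row2 -> MISS (open row2); precharges=3
Acc 8: bank0 row2 -> HIT
Acc 9: bank2 row1 -> MISS (open row1); precharges=4
Acc 10: bank2 row2 -> MISS (open row2); precharges=5
Acc 11: bank2 row1 -> MISS (open row1); precharges=6

Answer: M M M M M H M H M M M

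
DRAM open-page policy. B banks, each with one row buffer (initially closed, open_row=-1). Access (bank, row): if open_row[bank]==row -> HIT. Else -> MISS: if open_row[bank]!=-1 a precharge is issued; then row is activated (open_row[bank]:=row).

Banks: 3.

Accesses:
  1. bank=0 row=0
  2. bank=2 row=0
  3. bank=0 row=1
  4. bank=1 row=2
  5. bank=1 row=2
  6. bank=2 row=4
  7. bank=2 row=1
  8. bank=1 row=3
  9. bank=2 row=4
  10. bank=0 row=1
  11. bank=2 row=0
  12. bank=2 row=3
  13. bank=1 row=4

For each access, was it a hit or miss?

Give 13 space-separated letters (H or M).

Answer: M M M M H M M M M H M M M

Derivation:
Acc 1: bank0 row0 -> MISS (open row0); precharges=0
Acc 2: bank2 row0 -> MISS (open row0); precharges=0
Acc 3: bank0 row1 -> MISS (open row1); precharges=1
Acc 4: bank1 row2 -> MISS (open row2); precharges=1
Acc 5: bank1 row2 -> HIT
Acc 6: bank2 row4 -> MISS (open row4); precharges=2
Acc 7: bank2 row1 -> MISS (open row1); precharges=3
Acc 8: bank1 row3 -> MISS (open row3); precharges=4
Acc 9: bank2 row4 -> MISS (open row4); precharges=5
Acc 10: bank0 row1 -> HIT
Acc 11: bank2 row0 -> MISS (open row0); precharges=6
Acc 12: bank2 row3 -> MISS (open row3); precharges=7
Acc 13: bank1 row4 -> MISS (open row4); precharges=8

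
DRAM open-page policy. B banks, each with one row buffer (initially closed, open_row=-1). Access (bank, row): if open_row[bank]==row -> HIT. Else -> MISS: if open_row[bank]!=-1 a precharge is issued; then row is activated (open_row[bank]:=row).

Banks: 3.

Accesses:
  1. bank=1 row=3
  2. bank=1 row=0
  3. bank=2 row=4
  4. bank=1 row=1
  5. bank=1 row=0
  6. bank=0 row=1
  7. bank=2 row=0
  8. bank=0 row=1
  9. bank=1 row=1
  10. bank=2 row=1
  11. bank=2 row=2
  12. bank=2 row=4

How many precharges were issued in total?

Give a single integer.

Acc 1: bank1 row3 -> MISS (open row3); precharges=0
Acc 2: bank1 row0 -> MISS (open row0); precharges=1
Acc 3: bank2 row4 -> MISS (open row4); precharges=1
Acc 4: bank1 row1 -> MISS (open row1); precharges=2
Acc 5: bank1 row0 -> MISS (open row0); precharges=3
Acc 6: bank0 row1 -> MISS (open row1); precharges=3
Acc 7: bank2 row0 -> MISS (open row0); precharges=4
Acc 8: bank0 row1 -> HIT
Acc 9: bank1 row1 -> MISS (open row1); precharges=5
Acc 10: bank2 row1 -> MISS (open row1); precharges=6
Acc 11: bank2 row2 -> MISS (open row2); precharges=7
Acc 12: bank2 row4 -> MISS (open row4); precharges=8

Answer: 8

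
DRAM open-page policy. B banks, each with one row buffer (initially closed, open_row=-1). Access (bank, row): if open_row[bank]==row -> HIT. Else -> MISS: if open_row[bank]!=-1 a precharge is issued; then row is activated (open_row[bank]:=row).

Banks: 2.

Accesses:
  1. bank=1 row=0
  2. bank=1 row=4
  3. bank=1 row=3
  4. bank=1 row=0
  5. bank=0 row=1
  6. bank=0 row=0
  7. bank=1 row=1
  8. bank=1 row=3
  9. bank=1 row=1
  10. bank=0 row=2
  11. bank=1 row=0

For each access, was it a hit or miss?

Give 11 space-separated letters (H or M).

Answer: M M M M M M M M M M M

Derivation:
Acc 1: bank1 row0 -> MISS (open row0); precharges=0
Acc 2: bank1 row4 -> MISS (open row4); precharges=1
Acc 3: bank1 row3 -> MISS (open row3); precharges=2
Acc 4: bank1 row0 -> MISS (open row0); precharges=3
Acc 5: bank0 row1 -> MISS (open row1); precharges=3
Acc 6: bank0 row0 -> MISS (open row0); precharges=4
Acc 7: bank1 row1 -> MISS (open row1); precharges=5
Acc 8: bank1 row3 -> MISS (open row3); precharges=6
Acc 9: bank1 row1 -> MISS (open row1); precharges=7
Acc 10: bank0 row2 -> MISS (open row2); precharges=8
Acc 11: bank1 row0 -> MISS (open row0); precharges=9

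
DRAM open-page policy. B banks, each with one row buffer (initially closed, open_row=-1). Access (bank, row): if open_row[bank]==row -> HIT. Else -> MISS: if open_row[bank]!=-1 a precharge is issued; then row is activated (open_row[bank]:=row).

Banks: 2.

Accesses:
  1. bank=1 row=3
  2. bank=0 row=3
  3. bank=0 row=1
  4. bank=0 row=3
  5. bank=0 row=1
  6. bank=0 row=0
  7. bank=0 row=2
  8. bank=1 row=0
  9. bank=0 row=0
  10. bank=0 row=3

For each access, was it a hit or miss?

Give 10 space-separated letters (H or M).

Answer: M M M M M M M M M M

Derivation:
Acc 1: bank1 row3 -> MISS (open row3); precharges=0
Acc 2: bank0 row3 -> MISS (open row3); precharges=0
Acc 3: bank0 row1 -> MISS (open row1); precharges=1
Acc 4: bank0 row3 -> MISS (open row3); precharges=2
Acc 5: bank0 row1 -> MISS (open row1); precharges=3
Acc 6: bank0 row0 -> MISS (open row0); precharges=4
Acc 7: bank0 row2 -> MISS (open row2); precharges=5
Acc 8: bank1 row0 -> MISS (open row0); precharges=6
Acc 9: bank0 row0 -> MISS (open row0); precharges=7
Acc 10: bank0 row3 -> MISS (open row3); precharges=8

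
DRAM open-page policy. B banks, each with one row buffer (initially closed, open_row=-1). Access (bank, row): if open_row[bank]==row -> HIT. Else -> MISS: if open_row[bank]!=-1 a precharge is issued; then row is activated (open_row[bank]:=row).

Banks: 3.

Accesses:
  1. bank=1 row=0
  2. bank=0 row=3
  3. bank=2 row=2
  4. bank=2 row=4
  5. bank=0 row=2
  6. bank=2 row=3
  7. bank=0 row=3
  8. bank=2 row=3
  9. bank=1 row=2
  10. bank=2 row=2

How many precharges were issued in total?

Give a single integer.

Acc 1: bank1 row0 -> MISS (open row0); precharges=0
Acc 2: bank0 row3 -> MISS (open row3); precharges=0
Acc 3: bank2 row2 -> MISS (open row2); precharges=0
Acc 4: bank2 row4 -> MISS (open row4); precharges=1
Acc 5: bank0 row2 -> MISS (open row2); precharges=2
Acc 6: bank2 row3 -> MISS (open row3); precharges=3
Acc 7: bank0 row3 -> MISS (open row3); precharges=4
Acc 8: bank2 row3 -> HIT
Acc 9: bank1 row2 -> MISS (open row2); precharges=5
Acc 10: bank2 row2 -> MISS (open row2); precharges=6

Answer: 6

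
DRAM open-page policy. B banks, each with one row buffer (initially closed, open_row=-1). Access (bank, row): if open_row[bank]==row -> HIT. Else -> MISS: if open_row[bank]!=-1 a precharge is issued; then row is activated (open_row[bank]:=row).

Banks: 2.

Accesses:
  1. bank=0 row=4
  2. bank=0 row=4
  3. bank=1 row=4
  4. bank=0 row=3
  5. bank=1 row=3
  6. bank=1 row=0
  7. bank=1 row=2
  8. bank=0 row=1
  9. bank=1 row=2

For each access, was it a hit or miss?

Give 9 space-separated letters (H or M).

Answer: M H M M M M M M H

Derivation:
Acc 1: bank0 row4 -> MISS (open row4); precharges=0
Acc 2: bank0 row4 -> HIT
Acc 3: bank1 row4 -> MISS (open row4); precharges=0
Acc 4: bank0 row3 -> MISS (open row3); precharges=1
Acc 5: bank1 row3 -> MISS (open row3); precharges=2
Acc 6: bank1 row0 -> MISS (open row0); precharges=3
Acc 7: bank1 row2 -> MISS (open row2); precharges=4
Acc 8: bank0 row1 -> MISS (open row1); precharges=5
Acc 9: bank1 row2 -> HIT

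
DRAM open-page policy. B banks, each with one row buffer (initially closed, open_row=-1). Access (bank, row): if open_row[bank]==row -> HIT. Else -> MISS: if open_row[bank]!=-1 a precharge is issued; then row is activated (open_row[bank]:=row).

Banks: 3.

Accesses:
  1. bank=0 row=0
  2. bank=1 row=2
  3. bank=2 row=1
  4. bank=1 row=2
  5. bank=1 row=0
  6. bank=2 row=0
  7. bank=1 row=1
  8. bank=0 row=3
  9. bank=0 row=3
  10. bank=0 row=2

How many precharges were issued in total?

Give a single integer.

Acc 1: bank0 row0 -> MISS (open row0); precharges=0
Acc 2: bank1 row2 -> MISS (open row2); precharges=0
Acc 3: bank2 row1 -> MISS (open row1); precharges=0
Acc 4: bank1 row2 -> HIT
Acc 5: bank1 row0 -> MISS (open row0); precharges=1
Acc 6: bank2 row0 -> MISS (open row0); precharges=2
Acc 7: bank1 row1 -> MISS (open row1); precharges=3
Acc 8: bank0 row3 -> MISS (open row3); precharges=4
Acc 9: bank0 row3 -> HIT
Acc 10: bank0 row2 -> MISS (open row2); precharges=5

Answer: 5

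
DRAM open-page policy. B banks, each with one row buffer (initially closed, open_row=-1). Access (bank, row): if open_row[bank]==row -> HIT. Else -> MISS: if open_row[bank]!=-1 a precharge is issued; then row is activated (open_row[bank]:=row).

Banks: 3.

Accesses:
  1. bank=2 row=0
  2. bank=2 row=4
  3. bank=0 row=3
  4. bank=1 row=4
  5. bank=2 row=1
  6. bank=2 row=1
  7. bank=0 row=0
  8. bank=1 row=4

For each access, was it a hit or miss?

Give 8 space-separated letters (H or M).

Answer: M M M M M H M H

Derivation:
Acc 1: bank2 row0 -> MISS (open row0); precharges=0
Acc 2: bank2 row4 -> MISS (open row4); precharges=1
Acc 3: bank0 row3 -> MISS (open row3); precharges=1
Acc 4: bank1 row4 -> MISS (open row4); precharges=1
Acc 5: bank2 row1 -> MISS (open row1); precharges=2
Acc 6: bank2 row1 -> HIT
Acc 7: bank0 row0 -> MISS (open row0); precharges=3
Acc 8: bank1 row4 -> HIT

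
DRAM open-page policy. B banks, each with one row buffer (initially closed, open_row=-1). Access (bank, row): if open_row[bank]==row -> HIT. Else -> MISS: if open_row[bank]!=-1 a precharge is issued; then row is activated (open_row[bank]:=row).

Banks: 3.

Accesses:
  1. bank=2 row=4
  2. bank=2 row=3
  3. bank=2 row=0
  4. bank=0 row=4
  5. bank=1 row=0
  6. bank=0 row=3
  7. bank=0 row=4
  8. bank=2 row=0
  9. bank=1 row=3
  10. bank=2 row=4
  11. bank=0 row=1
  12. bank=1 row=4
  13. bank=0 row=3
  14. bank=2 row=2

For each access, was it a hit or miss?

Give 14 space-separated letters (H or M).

Answer: M M M M M M M H M M M M M M

Derivation:
Acc 1: bank2 row4 -> MISS (open row4); precharges=0
Acc 2: bank2 row3 -> MISS (open row3); precharges=1
Acc 3: bank2 row0 -> MISS (open row0); precharges=2
Acc 4: bank0 row4 -> MISS (open row4); precharges=2
Acc 5: bank1 row0 -> MISS (open row0); precharges=2
Acc 6: bank0 row3 -> MISS (open row3); precharges=3
Acc 7: bank0 row4 -> MISS (open row4); precharges=4
Acc 8: bank2 row0 -> HIT
Acc 9: bank1 row3 -> MISS (open row3); precharges=5
Acc 10: bank2 row4 -> MISS (open row4); precharges=6
Acc 11: bank0 row1 -> MISS (open row1); precharges=7
Acc 12: bank1 row4 -> MISS (open row4); precharges=8
Acc 13: bank0 row3 -> MISS (open row3); precharges=9
Acc 14: bank2 row2 -> MISS (open row2); precharges=10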